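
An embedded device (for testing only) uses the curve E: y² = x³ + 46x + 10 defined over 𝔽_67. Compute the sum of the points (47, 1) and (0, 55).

(36, 22)

(47, 1) + (0, 55). λ = (55 - 1)/(0 - 47) ≡ 54/20 mod 67. 20⁻¹ ≡ 57 (mod 67), so λ ≡ 63.
  x = λ² - 47 - 0 = 3969 - 47 ≡ 36; y = λ·(47 - 36) - 1 ≡ 22. → (36, 22)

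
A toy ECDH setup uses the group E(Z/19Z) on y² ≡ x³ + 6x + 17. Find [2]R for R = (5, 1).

(1, 9)

tangent at (5, 1): λ = (3·5² + 6)/(2·1) ≡ 5/2. 2⁻¹ ≡ 10 (mod 19), so λ ≡ 5·10 ≡ 12.
  x = λ² - 5 - 5 = 144 - 10 ≡ 1; y = λ·(5 - 1) - 1 ≡ 9. → (1, 9)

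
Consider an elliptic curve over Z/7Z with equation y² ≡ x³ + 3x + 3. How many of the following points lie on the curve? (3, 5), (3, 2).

(3, 5): 5² ≡ 4, rhs ≡ 4 → on.
(3, 2): 2² ≡ 4, rhs ≡ 4 → on.

2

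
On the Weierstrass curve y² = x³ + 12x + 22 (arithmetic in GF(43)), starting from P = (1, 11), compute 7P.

Repeated addition: build up to 7P.
2P: tangent at (1, 11): λ = (3·1² + 12)/(2·11) ≡ 15/22. 22⁻¹ ≡ 2 (mod 43), so λ ≡ 15·2 ≡ 30.
  x = λ² - 1 - 1 = 900 - 2 ≡ 38; y = λ·(1 - 38) - 11 ≡ 40. → (38, 40)
3P: (38, 40) + (1, 11). λ = (11 - 40)/(1 - 38) ≡ 14/6 mod 43. 6⁻¹ ≡ 36 (mod 43), so λ ≡ 31.
  x = λ² - 38 - 1 = 961 - 39 ≡ 19; y = λ·(38 - 19) - 40 ≡ 33. → (19, 33)
4P: (19, 33) + (1, 11). λ = (11 - 33)/(1 - 19) ≡ 21/25 mod 43. 25⁻¹ ≡ 31 (mod 43) since 25·31 = 775 ≡ 1, so λ ≡ 6.
  x = λ² - 19 - 1 = 36 - 20 ≡ 16; y = λ·(19 - 16) - 33 ≡ 28. → (16, 28)
5P: (16, 28) + (1, 11). λ = (11 - 28)/(1 - 16) ≡ 26/28 mod 43. 28⁻¹ ≡ 20 (mod 43), so λ ≡ 4.
  x = λ² - 16 - 1 = 16 - 17 ≡ 42; y = λ·(16 - 42) - 28 ≡ 40. → (42, 40)
6P: (42, 40) + (1, 11). λ = (11 - 40)/(1 - 42) ≡ 14/2 mod 43. 2⁻¹ ≡ 22 (mod 43), so λ ≡ 7.
  x = λ² - 42 - 1 = 49 - 43 ≡ 6; y = λ·(42 - 6) - 40 ≡ 40. → (6, 40)
7P: (6, 40) + (1, 11). λ = (11 - 40)/(1 - 6) ≡ 14/38 mod 43. 38⁻¹ ≡ 17 (mod 43) since 38·17 = 646 ≡ 1, so λ ≡ 23.
  x = λ² - 6 - 1 = 529 - 7 ≡ 6; y = λ·(6 - 6) - 40 ≡ 3. → (6, 3)

(6, 3)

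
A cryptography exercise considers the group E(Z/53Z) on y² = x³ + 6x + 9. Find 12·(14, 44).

(36, 20)

Write P = (14, 44).
Repeated addition: build up to 12P.
2P: tangent at (14, 44): λ = (3·14² + 6)/(2·44) ≡ 11/35. 35⁻¹ ≡ 50 (mod 53), so λ ≡ 11·50 ≡ 20.
  x = λ² - 14 - 14 = 400 - 28 ≡ 1; y = λ·(14 - 1) - 44 ≡ 4. → (1, 4)
3P: (1, 4) + (14, 44). λ = (44 - 4)/(14 - 1) ≡ 40/13 mod 53. 13⁻¹ ≡ 49 (mod 53), so λ ≡ 52.
  x = λ² - 1 - 14 = 2704 - 15 ≡ 39; y = λ·(1 - 39) - 4 ≡ 34. → (39, 34)
4P: (39, 34) + (14, 44). λ = (44 - 34)/(14 - 39) ≡ 10/28 mod 53. 28⁻¹ ≡ 36 (mod 53), so λ ≡ 42.
  x = λ² - 39 - 14 = 1764 - 53 ≡ 15; y = λ·(39 - 15) - 34 ≡ 20. → (15, 20)
5P: (15, 20) + (14, 44). λ = (44 - 20)/(14 - 15) ≡ 24/52 mod 53. 52⁻¹ ≡ 52 (mod 53), so λ ≡ 29.
  x = λ² - 15 - 14 = 841 - 29 ≡ 17; y = λ·(15 - 17) - 20 ≡ 28. → (17, 28)
6P: (17, 28) + (14, 44). λ = (44 - 28)/(14 - 17) ≡ 16/50 mod 53. 50⁻¹ ≡ 35 (mod 53), so λ ≡ 30.
  x = λ² - 17 - 14 = 900 - 31 ≡ 21; y = λ·(17 - 21) - 28 ≡ 11. → (21, 11)
7P: (21, 11) + (14, 44). λ = (44 - 11)/(14 - 21) ≡ 33/46 mod 53. 46⁻¹ ≡ 15 (mod 53) since 46·15 = 690 ≡ 1, so λ ≡ 18.
  x = λ² - 21 - 14 = 324 - 35 ≡ 24; y = λ·(21 - 24) - 11 ≡ 41. → (24, 41)
8P: (24, 41) + (14, 44). λ = (44 - 41)/(14 - 24) ≡ 3/43 mod 53. 43⁻¹ ≡ 37 (mod 53), so λ ≡ 5.
  x = λ² - 24 - 14 = 25 - 38 ≡ 40; y = λ·(24 - 40) - 41 ≡ 38. → (40, 38)
9P: (40, 38) + (14, 44). λ = (44 - 38)/(14 - 40) ≡ 6/27 mod 53. 27⁻¹ ≡ 2 (mod 53), so λ ≡ 12.
  x = λ² - 40 - 14 = 144 - 54 ≡ 37; y = λ·(40 - 37) - 38 ≡ 51. → (37, 51)
10P: (37, 51) + (14, 44). λ = (44 - 51)/(14 - 37) ≡ 46/30 mod 53. 30⁻¹ ≡ 23 (mod 53), so λ ≡ 51.
  x = λ² - 37 - 14 = 2601 - 51 ≡ 6; y = λ·(37 - 6) - 51 ≡ 46. → (6, 46)
11P: (6, 46) + (14, 44). λ = (44 - 46)/(14 - 6) ≡ 51/8 mod 53. 8⁻¹ ≡ 20 (mod 53), so λ ≡ 13.
  x = λ² - 6 - 14 = 169 - 20 ≡ 43; y = λ·(6 - 43) - 46 ≡ 3. → (43, 3)
12P: (43, 3) + (14, 44). λ = (44 - 3)/(14 - 43) ≡ 41/24 mod 53. 24⁻¹ ≡ 42 (mod 53) since 24·42 = 1008 ≡ 1, so λ ≡ 26.
  x = λ² - 43 - 14 = 676 - 57 ≡ 36; y = λ·(43 - 36) - 3 ≡ 20. → (36, 20)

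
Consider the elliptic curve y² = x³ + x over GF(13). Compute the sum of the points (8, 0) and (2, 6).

(8, 0) + (2, 6). λ = (6 - 0)/(2 - 8) ≡ 6/7 mod 13. 7⁻¹ ≡ 2 (mod 13) since 7·2 = 14 ≡ 1, so λ ≡ 12.
  x = λ² - 8 - 2 = 144 - 10 ≡ 4; y = λ·(8 - 4) - 0 ≡ 9. → (4, 9)

(4, 9)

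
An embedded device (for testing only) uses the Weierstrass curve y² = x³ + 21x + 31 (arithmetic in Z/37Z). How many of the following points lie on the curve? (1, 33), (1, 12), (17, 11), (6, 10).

(1, 33): 33² ≡ 16, rhs ≡ 16 → on.
(1, 12): 12² ≡ 33, rhs ≡ 16 → off.
(17, 11): 11² ≡ 10, rhs ≡ 10 → on.
(6, 10): 10² ≡ 26, rhs ≡ 3 → off.

2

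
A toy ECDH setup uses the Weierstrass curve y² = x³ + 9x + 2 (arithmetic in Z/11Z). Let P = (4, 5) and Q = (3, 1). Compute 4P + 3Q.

First 4P:
Repeated addition: build up to 4P.
2P: tangent at (4, 5): λ = (3·4² + 9)/(2·5) ≡ 2/10. 10⁻¹ ≡ 10 (mod 11), so λ ≡ 2·10 ≡ 9.
  x = λ² - 4 - 4 = 81 - 8 ≡ 7; y = λ·(4 - 7) - 5 ≡ 1. → (7, 1)
3P: (7, 1) + (4, 5). λ = (5 - 1)/(4 - 7) ≡ 4/8 mod 11. 8⁻¹ ≡ 7 (mod 11), so λ ≡ 6.
  x = λ² - 7 - 4 = 36 - 11 ≡ 3; y = λ·(7 - 3) - 1 ≡ 1. → (3, 1)
4P: (3, 1) + (4, 5). λ = (5 - 1)/(4 - 3) ≡ 4/1 mod 11. 1⁻¹ ≡ 1 (mod 11) since 1·1 = 1 ≡ 1, so λ ≡ 4.
  x = λ² - 3 - 4 = 16 - 7 ≡ 9; y = λ·(3 - 9) - 1 ≡ 8. → (9, 8)
4P = (9, 8).
Next 3Q:
Repeated addition: build up to 3Q.
2Q: tangent at (3, 1): λ = (3·3² + 9)/(2·1) ≡ 3/2. 2⁻¹ ≡ 6 (mod 11) since 2·6 = 12 ≡ 1, so λ ≡ 3·6 ≡ 7.
  x = λ² - 3 - 3 = 49 - 6 ≡ 10; y = λ·(3 - 10) - 1 ≡ 5. → (10, 5)
3Q: (10, 5) + (3, 1). λ = (1 - 5)/(3 - 10) ≡ 7/4 mod 11. 4⁻¹ ≡ 3 (mod 11), so λ ≡ 10.
  x = λ² - 10 - 3 = 100 - 13 ≡ 10; y = λ·(10 - 10) - 5 ≡ 6. → (10, 6)
3Q = (10, 6).
Finally 4P + 3Q:
(9, 8) + (10, 6). λ = (6 - 8)/(10 - 9) ≡ 9/1 mod 11. 1⁻¹ ≡ 1 (mod 11), so λ ≡ 9.
  x = λ² - 9 - 10 = 81 - 19 ≡ 7; y = λ·(9 - 7) - 8 ≡ 10. → (7, 10)

(7, 10)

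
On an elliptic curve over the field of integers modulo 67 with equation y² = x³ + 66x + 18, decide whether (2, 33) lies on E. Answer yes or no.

y² = 33² ≡ 17; x³ + 66x + 18 = 158 ≡ 24 (mod 67). 17 ≠ 24.

no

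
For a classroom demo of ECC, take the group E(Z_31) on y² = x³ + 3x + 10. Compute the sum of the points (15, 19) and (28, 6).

(15, 19) + (28, 6). λ = (6 - 19)/(28 - 15) ≡ 18/13 mod 31. 13⁻¹ ≡ 12 (mod 31), so λ ≡ 30.
  x = λ² - 15 - 28 = 900 - 43 ≡ 20; y = λ·(15 - 20) - 19 ≡ 17. → (20, 17)

(20, 17)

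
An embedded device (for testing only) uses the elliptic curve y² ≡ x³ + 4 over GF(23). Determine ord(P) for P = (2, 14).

8

2P: tangent at (2, 14): λ = (3·2² + 0)/(2·14) ≡ 12/5. 5⁻¹ ≡ 14 (mod 23), so λ ≡ 12·14 ≡ 7.
  x = λ² - 2 - 2 = 49 - 4 ≡ 22; y = λ·(2 - 22) - 14 ≡ 7. → (22, 7)
3P: (22, 7) + (2, 14). λ = (14 - 7)/(2 - 22) ≡ 7/3 mod 23. 3⁻¹ ≡ 8 (mod 23), so λ ≡ 10.
  x = λ² - 22 - 2 = 100 - 24 ≡ 7; y = λ·(22 - 7) - 7 ≡ 5. → (7, 5)
4P: (7, 5) + (2, 14). λ = (14 - 5)/(2 - 7) ≡ 9/18 mod 23. 18⁻¹ ≡ 9 (mod 23) since 18·9 = 162 ≡ 1, so λ ≡ 12.
  x = λ² - 7 - 2 = 144 - 9 ≡ 20; y = λ·(7 - 20) - 5 ≡ 0. → (20, 0)
5P: (20, 0) + (2, 14). λ = (14 - 0)/(2 - 20) ≡ 14/5 mod 23. 5⁻¹ ≡ 14 (mod 23) since 5·14 = 70 ≡ 1, so λ ≡ 12.
  x = λ² - 20 - 2 = 144 - 22 ≡ 7; y = λ·(20 - 7) - 0 ≡ 18. → (7, 18)
6P: (7, 18) + (2, 14). λ = (14 - 18)/(2 - 7) ≡ 19/18 mod 23. 18⁻¹ ≡ 9 (mod 23) since 18·9 = 162 ≡ 1, so λ ≡ 10.
  x = λ² - 7 - 2 = 100 - 9 ≡ 22; y = λ·(7 - 22) - 18 ≡ 16. → (22, 16)
7P: (22, 16) + (2, 14). λ = (14 - 16)/(2 - 22) ≡ 21/3 mod 23. 3⁻¹ ≡ 8 (mod 23), so λ ≡ 7.
  x = λ² - 22 - 2 = 49 - 24 ≡ 2; y = λ·(22 - 2) - 16 ≡ 9. → (2, 9)
8P: (2, 9) + (2, 14): same x and y₁ ≡ -y₂, so the sum is the point at infinity.
8P = the point at infinity, so the order is 8.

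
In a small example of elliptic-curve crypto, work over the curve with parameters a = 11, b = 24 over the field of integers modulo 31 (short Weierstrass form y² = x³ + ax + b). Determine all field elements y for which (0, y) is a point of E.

none

x³ + 11x + 24 = 24 ≡ 24 (mod 31).
24 is a non-residue mod 31; no y exists.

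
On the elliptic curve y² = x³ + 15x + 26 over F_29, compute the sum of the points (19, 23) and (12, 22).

(14, 15)

(19, 23) + (12, 22). λ = (22 - 23)/(12 - 19) ≡ 28/22 mod 29. 22⁻¹ ≡ 4 (mod 29), so λ ≡ 25.
  x = λ² - 19 - 12 = 625 - 31 ≡ 14; y = λ·(19 - 14) - 23 ≡ 15. → (14, 15)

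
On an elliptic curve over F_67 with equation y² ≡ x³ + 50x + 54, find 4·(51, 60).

(20, 64)

Write Q = (51, 60).
Repeated addition: build up to 4Q.
2Q: tangent at (51, 60): λ = (3·51² + 50)/(2·60) ≡ 14/53. 53⁻¹ ≡ 43 (mod 67), so λ ≡ 14·43 ≡ 66.
  x = λ² - 51 - 51 = 4356 - 102 ≡ 33; y = λ·(51 - 33) - 60 ≡ 56. → (33, 56)
3Q: (33, 56) + (51, 60). λ = (60 - 56)/(51 - 33) ≡ 4/18 mod 67. 18⁻¹ ≡ 41 (mod 67), so λ ≡ 30.
  x = λ² - 33 - 51 = 900 - 84 ≡ 12; y = λ·(33 - 12) - 56 ≡ 38. → (12, 38)
4Q: (12, 38) + (51, 60). λ = (60 - 38)/(51 - 12) ≡ 22/39 mod 67. 39⁻¹ ≡ 55 (mod 67), so λ ≡ 4.
  x = λ² - 12 - 51 = 16 - 63 ≡ 20; y = λ·(12 - 20) - 38 ≡ 64. → (20, 64)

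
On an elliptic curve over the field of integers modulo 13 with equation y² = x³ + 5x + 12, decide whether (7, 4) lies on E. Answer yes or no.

y² = 4² ≡ 3; x³ + 5x + 12 = 390 ≡ 0 (mod 13). 3 ≠ 0.

no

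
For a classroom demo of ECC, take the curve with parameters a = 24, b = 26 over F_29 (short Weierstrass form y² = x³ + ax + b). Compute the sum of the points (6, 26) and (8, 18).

(2, 16)

(6, 26) + (8, 18). λ = (18 - 26)/(8 - 6) ≡ 21/2 mod 29. 2⁻¹ ≡ 15 (mod 29) since 2·15 = 30 ≡ 1, so λ ≡ 25.
  x = λ² - 6 - 8 = 625 - 14 ≡ 2; y = λ·(6 - 2) - 26 ≡ 16. → (2, 16)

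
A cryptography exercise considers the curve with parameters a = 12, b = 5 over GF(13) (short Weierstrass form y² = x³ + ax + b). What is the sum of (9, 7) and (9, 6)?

O

The two points share x = 9 and their y-coordinates satisfy 7 + 6 ≡ 0 (mod 13), so they are inverses. Their sum is 𝒪.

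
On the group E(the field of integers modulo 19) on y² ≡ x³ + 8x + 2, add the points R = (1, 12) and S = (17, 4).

(1, 12) + (17, 4). λ = (4 - 12)/(17 - 1) ≡ 11/16 mod 19. 16⁻¹ ≡ 6 (mod 19) since 16·6 = 96 ≡ 1, so λ ≡ 9.
  x = λ² - 1 - 17 = 81 - 18 ≡ 6; y = λ·(1 - 6) - 12 ≡ 0. → (6, 0)

(6, 0)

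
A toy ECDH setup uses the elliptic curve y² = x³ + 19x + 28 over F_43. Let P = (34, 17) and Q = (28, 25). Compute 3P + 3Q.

First 3P:
Repeated addition: build up to 3P.
2P: tangent at (34, 17): λ = (3·34² + 19)/(2·17) ≡ 4/34. 34⁻¹ ≡ 19 (mod 43), so λ ≡ 4·19 ≡ 33.
  x = λ² - 34 - 34 = 1089 - 68 ≡ 32; y = λ·(34 - 32) - 17 ≡ 6. → (32, 6)
3P: (32, 6) + (34, 17). λ = (17 - 6)/(34 - 32) ≡ 11/2 mod 43. 2⁻¹ ≡ 22 (mod 43) since 2·22 = 44 ≡ 1, so λ ≡ 27.
  x = λ² - 32 - 34 = 729 - 66 ≡ 18; y = λ·(32 - 18) - 6 ≡ 28. → (18, 28)
3P = (18, 28).
Next 3Q:
Repeated addition: build up to 3Q.
2Q: tangent at (28, 25): λ = (3·28² + 19)/(2·25) ≡ 6/7. 7⁻¹ ≡ 37 (mod 43) since 7·37 = 259 ≡ 1, so λ ≡ 6·37 ≡ 7.
  x = λ² - 28 - 28 = 49 - 56 ≡ 36; y = λ·(28 - 36) - 25 ≡ 5. → (36, 5)
3Q: (36, 5) + (28, 25). λ = (25 - 5)/(28 - 36) ≡ 20/35 mod 43. 35⁻¹ ≡ 16 (mod 43), so λ ≡ 19.
  x = λ² - 36 - 28 = 361 - 64 ≡ 39; y = λ·(36 - 39) - 5 ≡ 24. → (39, 24)
3Q = (39, 24).
Finally 3P + 3Q:
(18, 28) + (39, 24). λ = (24 - 28)/(39 - 18) ≡ 39/21 mod 43. 21⁻¹ ≡ 41 (mod 43) since 21·41 = 861 ≡ 1, so λ ≡ 8.
  x = λ² - 18 - 39 = 64 - 57 ≡ 7; y = λ·(18 - 7) - 28 ≡ 17. → (7, 17)

(7, 17)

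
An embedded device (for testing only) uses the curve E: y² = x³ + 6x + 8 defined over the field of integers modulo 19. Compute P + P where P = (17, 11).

(2, 3)

tangent at (17, 11): λ = (3·17² + 6)/(2·11) ≡ 18/3. 3⁻¹ ≡ 13 (mod 19) since 3·13 = 39 ≡ 1, so λ ≡ 18·13 ≡ 6.
  x = λ² - 17 - 17 = 36 - 34 ≡ 2; y = λ·(17 - 2) - 11 ≡ 3. → (2, 3)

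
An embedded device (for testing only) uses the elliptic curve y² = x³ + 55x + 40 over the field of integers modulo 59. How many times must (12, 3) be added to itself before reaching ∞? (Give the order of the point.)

11

2P: tangent at (12, 3): λ = (3·12² + 55)/(2·3) ≡ 15/6. 6⁻¹ ≡ 10 (mod 59) since 6·10 = 60 ≡ 1, so λ ≡ 15·10 ≡ 32.
  x = λ² - 12 - 12 = 1024 - 24 ≡ 56; y = λ·(12 - 56) - 3 ≡ 5. → (56, 5)
3P: (56, 5) + (12, 3). λ = (3 - 5)/(12 - 56) ≡ 57/15 mod 59. 15⁻¹ ≡ 4 (mod 59), so λ ≡ 51.
  x = λ² - 56 - 12 = 2601 - 68 ≡ 55; y = λ·(56 - 55) - 5 ≡ 46. → (55, 46)
4P: (55, 46) + (12, 3). λ = (3 - 46)/(12 - 55) ≡ 16/16 mod 59. 16⁻¹ ≡ 48 (mod 59) since 16·48 = 768 ≡ 1, so λ ≡ 1.
  x = λ² - 55 - 12 = 1 - 67 ≡ 52; y = λ·(55 - 52) - 46 ≡ 16. → (52, 16)
5P: (52, 16) + (12, 3). λ = (3 - 16)/(12 - 52) ≡ 46/19 mod 59. 19⁻¹ ≡ 28 (mod 59), so λ ≡ 49.
  x = λ² - 52 - 12 = 2401 - 64 ≡ 36; y = λ·(52 - 36) - 16 ≡ 1. → (36, 1)
6P: (36, 1) + (12, 3). λ = (3 - 1)/(12 - 36) ≡ 2/35 mod 59. 35⁻¹ ≡ 27 (mod 59), so λ ≡ 54.
  x = λ² - 36 - 12 = 2916 - 48 ≡ 36; y = λ·(36 - 36) - 1 ≡ 58. → (36, 58)
7P: (36, 58) + (12, 3). λ = (3 - 58)/(12 - 36) ≡ 4/35 mod 59. 35⁻¹ ≡ 27 (mod 59), so λ ≡ 49.
  x = λ² - 36 - 12 = 2401 - 48 ≡ 52; y = λ·(36 - 52) - 58 ≡ 43. → (52, 43)
8P: (52, 43) + (12, 3). λ = (3 - 43)/(12 - 52) ≡ 19/19 mod 59. 19⁻¹ ≡ 28 (mod 59), so λ ≡ 1.
  x = λ² - 52 - 12 = 1 - 64 ≡ 55; y = λ·(52 - 55) - 43 ≡ 13. → (55, 13)
9P: (55, 13) + (12, 3). λ = (3 - 13)/(12 - 55) ≡ 49/16 mod 59. 16⁻¹ ≡ 48 (mod 59), so λ ≡ 51.
  x = λ² - 55 - 12 = 2601 - 67 ≡ 56; y = λ·(55 - 56) - 13 ≡ 54. → (56, 54)
10P: (56, 54) + (12, 3). λ = (3 - 54)/(12 - 56) ≡ 8/15 mod 59. 15⁻¹ ≡ 4 (mod 59) since 15·4 = 60 ≡ 1, so λ ≡ 32.
  x = λ² - 56 - 12 = 1024 - 68 ≡ 12; y = λ·(56 - 12) - 54 ≡ 56. → (12, 56)
11P: (12, 56) + (12, 3): same x and y₁ ≡ -y₂, so the sum is ∞.
11P = ∞, so the order is 11.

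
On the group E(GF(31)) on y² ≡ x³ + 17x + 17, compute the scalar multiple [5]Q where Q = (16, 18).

Double-and-add on 5 = (101)₂. Start with Q = (16, 18) for the leading 1-bit.
double: tangent at (16, 18): λ = (3·16² + 17)/(2·18) ≡ 10/5. 5⁻¹ ≡ 25 (mod 31) since 5·25 = 125 ≡ 1, so λ ≡ 10·25 ≡ 2.
  x = λ² - 16 - 16 = 4 - 32 ≡ 3; y = λ·(16 - 3) - 18 ≡ 8. → (3, 8)
double: tangent at (3, 8): λ = (3·3² + 17)/(2·8) ≡ 13/16. 16⁻¹ ≡ 2 (mod 31) since 16·2 = 32 ≡ 1, so λ ≡ 13·2 ≡ 26.
  x = λ² - 3 - 3 = 676 - 6 ≡ 19; y = λ·(3 - 19) - 8 ≡ 10. → (19, 10)
add Q: (19, 10) + (16, 18). λ = (18 - 10)/(16 - 19) ≡ 8/28 mod 31. 28⁻¹ ≡ 10 (mod 31) since 28·10 = 280 ≡ 1, so λ ≡ 18.
  x = λ² - 19 - 16 = 324 - 35 ≡ 10; y = λ·(19 - 10) - 10 ≡ 28. → (10, 28)

(10, 28)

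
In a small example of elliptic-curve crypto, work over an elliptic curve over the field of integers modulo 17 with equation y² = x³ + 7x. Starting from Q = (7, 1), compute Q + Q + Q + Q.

Double-and-add on 4 = (100)₂. Start with Q = (7, 1) for the leading 1-bit.
double: tangent at (7, 1): λ = (3·7² + 7)/(2·1) ≡ 1/2. 2⁻¹ ≡ 9 (mod 17) since 2·9 = 18 ≡ 1, so λ ≡ 1·9 ≡ 9.
  x = λ² - 7 - 7 = 81 - 14 ≡ 16; y = λ·(7 - 16) - 1 ≡ 3. → (16, 3)
double: tangent at (16, 3): λ = (3·16² + 7)/(2·3) ≡ 10/6. 6⁻¹ ≡ 3 (mod 17) since 6·3 = 18 ≡ 1, so λ ≡ 10·3 ≡ 13.
  x = λ² - 16 - 16 = 169 - 32 ≡ 1; y = λ·(16 - 1) - 3 ≡ 5. → (1, 5)

(1, 5)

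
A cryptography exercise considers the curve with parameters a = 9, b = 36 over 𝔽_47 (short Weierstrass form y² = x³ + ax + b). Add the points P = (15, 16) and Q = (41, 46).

(15, 16) + (41, 46). λ = (46 - 16)/(41 - 15) ≡ 30/26 mod 47. 26⁻¹ ≡ 38 (mod 47) since 26·38 = 988 ≡ 1, so λ ≡ 12.
  x = λ² - 15 - 41 = 144 - 56 ≡ 41; y = λ·(15 - 41) - 16 ≡ 1. → (41, 1)

(41, 1)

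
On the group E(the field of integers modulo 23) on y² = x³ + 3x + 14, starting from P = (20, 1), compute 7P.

Repeated addition: build up to 7P.
2P: tangent at (20, 1): λ = (3·20² + 3)/(2·1) ≡ 7/2. 2⁻¹ ≡ 12 (mod 23) since 2·12 = 24 ≡ 1, so λ ≡ 7·12 ≡ 15.
  x = λ² - 20 - 20 = 225 - 40 ≡ 1; y = λ·(20 - 1) - 1 ≡ 8. → (1, 8)
3P: (1, 8) + (20, 1). λ = (1 - 8)/(20 - 1) ≡ 16/19 mod 23. 19⁻¹ ≡ 17 (mod 23), so λ ≡ 19.
  x = λ² - 1 - 20 = 361 - 21 ≡ 18; y = λ·(1 - 18) - 8 ≡ 14. → (18, 14)
4P: (18, 14) + (20, 1). λ = (1 - 14)/(20 - 18) ≡ 10/2 mod 23. 2⁻¹ ≡ 12 (mod 23) since 2·12 = 24 ≡ 1, so λ ≡ 5.
  x = λ² - 18 - 20 = 25 - 38 ≡ 10; y = λ·(18 - 10) - 14 ≡ 3. → (10, 3)
5P: (10, 3) + (20, 1). λ = (1 - 3)/(20 - 10) ≡ 21/10 mod 23. 10⁻¹ ≡ 7 (mod 23), so λ ≡ 9.
  x = λ² - 10 - 20 = 81 - 30 ≡ 5; y = λ·(10 - 5) - 3 ≡ 19. → (5, 19)
6P: (5, 19) + (20, 1). λ = (1 - 19)/(20 - 5) ≡ 5/15 mod 23. 15⁻¹ ≡ 20 (mod 23) since 15·20 = 300 ≡ 1, so λ ≡ 8.
  x = λ² - 5 - 20 = 64 - 25 ≡ 16; y = λ·(5 - 16) - 19 ≡ 8. → (16, 8)
7P: (16, 8) + (20, 1). λ = (1 - 8)/(20 - 16) ≡ 16/4 mod 23. 4⁻¹ ≡ 6 (mod 23) since 4·6 = 24 ≡ 1, so λ ≡ 4.
  x = λ² - 16 - 20 = 16 - 36 ≡ 3; y = λ·(16 - 3) - 8 ≡ 21. → (3, 21)

(3, 21)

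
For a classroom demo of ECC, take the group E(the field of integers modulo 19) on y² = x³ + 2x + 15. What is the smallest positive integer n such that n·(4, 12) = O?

8

2P: tangent at (4, 12): λ = (3·4² + 2)/(2·12) ≡ 12/5. 5⁻¹ ≡ 4 (mod 19) since 5·4 = 20 ≡ 1, so λ ≡ 12·4 ≡ 10.
  x = λ² - 4 - 4 = 100 - 8 ≡ 16; y = λ·(4 - 16) - 12 ≡ 1. → (16, 1)
3P: (16, 1) + (4, 12). λ = (12 - 1)/(4 - 16) ≡ 11/7 mod 19. 7⁻¹ ≡ 11 (mod 19) since 7·11 = 77 ≡ 1, so λ ≡ 7.
  x = λ² - 16 - 4 = 49 - 20 ≡ 10; y = λ·(16 - 10) - 1 ≡ 3. → (10, 3)
4P: (10, 3) + (4, 12). λ = (12 - 3)/(4 - 10) ≡ 9/13 mod 19. 13⁻¹ ≡ 3 (mod 19), so λ ≡ 8.
  x = λ² - 10 - 4 = 64 - 14 ≡ 12; y = λ·(10 - 12) - 3 ≡ 0. → (12, 0)
5P: (12, 0) + (4, 12). λ = (12 - 0)/(4 - 12) ≡ 12/11 mod 19. 11⁻¹ ≡ 7 (mod 19), so λ ≡ 8.
  x = λ² - 12 - 4 = 64 - 16 ≡ 10; y = λ·(12 - 10) - 0 ≡ 16. → (10, 16)
6P: (10, 16) + (4, 12). λ = (12 - 16)/(4 - 10) ≡ 15/13 mod 19. 13⁻¹ ≡ 3 (mod 19) since 13·3 = 39 ≡ 1, so λ ≡ 7.
  x = λ² - 10 - 4 = 49 - 14 ≡ 16; y = λ·(10 - 16) - 16 ≡ 18. → (16, 18)
7P: (16, 18) + (4, 12). λ = (12 - 18)/(4 - 16) ≡ 13/7 mod 19. 7⁻¹ ≡ 11 (mod 19) since 7·11 = 77 ≡ 1, so λ ≡ 10.
  x = λ² - 16 - 4 = 100 - 20 ≡ 4; y = λ·(16 - 4) - 18 ≡ 7. → (4, 7)
8P: (4, 7) + (4, 12): same x and y₁ ≡ -y₂, so the sum is O.
8P = O, so the order is 8.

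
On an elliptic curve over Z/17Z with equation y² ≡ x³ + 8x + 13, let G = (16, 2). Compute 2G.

tangent at (16, 2): λ = (3·16² + 8)/(2·2) ≡ 11/4. 4⁻¹ ≡ 13 (mod 17), so λ ≡ 11·13 ≡ 7.
  x = λ² - 16 - 16 = 49 - 32 ≡ 0; y = λ·(16 - 0) - 2 ≡ 8. → (0, 8)

(0, 8)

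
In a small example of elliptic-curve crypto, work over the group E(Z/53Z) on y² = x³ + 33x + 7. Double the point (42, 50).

(32, 32)

tangent at (42, 50): λ = (3·42² + 33)/(2·50) ≡ 25/47. 47⁻¹ ≡ 44 (mod 53), so λ ≡ 25·44 ≡ 40.
  x = λ² - 42 - 42 = 1600 - 84 ≡ 32; y = λ·(42 - 32) - 50 ≡ 32. → (32, 32)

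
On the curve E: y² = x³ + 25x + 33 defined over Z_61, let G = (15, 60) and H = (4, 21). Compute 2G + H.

(36, 58)

First 2G:
Repeated addition: build up to 2G.
2G: tangent at (15, 60): λ = (3·15² + 25)/(2·60) ≡ 29/59. 59⁻¹ ≡ 30 (mod 61), so λ ≡ 29·30 ≡ 16.
  x = λ² - 15 - 15 = 256 - 30 ≡ 43; y = λ·(15 - 43) - 60 ≡ 41. → (43, 41)
2G = (43, 41).
Finally 2G + H:
(43, 41) + (4, 21). λ = (21 - 41)/(4 - 43) ≡ 41/22 mod 61. 22⁻¹ ≡ 25 (mod 61), so λ ≡ 49.
  x = λ² - 43 - 4 = 2401 - 47 ≡ 36; y = λ·(43 - 36) - 41 ≡ 58. → (36, 58)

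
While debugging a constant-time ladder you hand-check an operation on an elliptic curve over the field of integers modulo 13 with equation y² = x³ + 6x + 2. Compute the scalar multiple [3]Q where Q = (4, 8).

O

Repeated addition: build up to 3Q.
2Q: tangent at (4, 8): λ = (3·4² + 6)/(2·8) ≡ 2/3. 3⁻¹ ≡ 9 (mod 13) since 3·9 = 27 ≡ 1, so λ ≡ 2·9 ≡ 5.
  x = λ² - 4 - 4 = 25 - 8 ≡ 4; y = λ·(4 - 4) - 8 ≡ 5. → (4, 5)
3Q: (4, 5) + (4, 8): same x and y₁ ≡ -y₂, so the sum is 𝒪.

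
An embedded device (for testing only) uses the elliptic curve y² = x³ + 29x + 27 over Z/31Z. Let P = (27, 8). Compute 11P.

(20, 12)

Repeated addition: build up to 11P.
2P: tangent at (27, 8): λ = (3·27² + 29)/(2·8) ≡ 15/16. 16⁻¹ ≡ 2 (mod 31), so λ ≡ 15·2 ≡ 30.
  x = λ² - 27 - 27 = 900 - 54 ≡ 9; y = λ·(27 - 9) - 8 ≡ 5. → (9, 5)
3P: (9, 5) + (27, 8). λ = (8 - 5)/(27 - 9) ≡ 3/18 mod 31. 18⁻¹ ≡ 19 (mod 31) since 18·19 = 342 ≡ 1, so λ ≡ 26.
  x = λ² - 9 - 27 = 676 - 36 ≡ 20; y = λ·(9 - 20) - 5 ≡ 19. → (20, 19)
4P: (20, 19) + (27, 8). λ = (8 - 19)/(27 - 20) ≡ 20/7 mod 31. 7⁻¹ ≡ 9 (mod 31), so λ ≡ 25.
  x = λ² - 20 - 27 = 625 - 47 ≡ 20; y = λ·(20 - 20) - 19 ≡ 12. → (20, 12)
5P: (20, 12) + (27, 8). λ = (8 - 12)/(27 - 20) ≡ 27/7 mod 31. 7⁻¹ ≡ 9 (mod 31), so λ ≡ 26.
  x = λ² - 20 - 27 = 676 - 47 ≡ 9; y = λ·(20 - 9) - 12 ≡ 26. → (9, 26)
6P: (9, 26) + (27, 8). λ = (8 - 26)/(27 - 9) ≡ 13/18 mod 31. 18⁻¹ ≡ 19 (mod 31) since 18·19 = 342 ≡ 1, so λ ≡ 30.
  x = λ² - 9 - 27 = 900 - 36 ≡ 27; y = λ·(9 - 27) - 26 ≡ 23. → (27, 23)
7P: (27, 23) + (27, 8): same x and y₁ ≡ -y₂, so the sum is O.
8P: O + (27, 8) = (27, 8) (identity).
9P: tangent at (27, 8): λ = (3·27² + 29)/(2·8) ≡ 15/16. 16⁻¹ ≡ 2 (mod 31), so λ ≡ 15·2 ≡ 30.
  x = λ² - 27 - 27 = 900 - 54 ≡ 9; y = λ·(27 - 9) - 8 ≡ 5. → (9, 5)
10P: (9, 5) + (27, 8). λ = (8 - 5)/(27 - 9) ≡ 3/18 mod 31. 18⁻¹ ≡ 19 (mod 31) since 18·19 = 342 ≡ 1, so λ ≡ 26.
  x = λ² - 9 - 27 = 676 - 36 ≡ 20; y = λ·(9 - 20) - 5 ≡ 19. → (20, 19)
11P: (20, 19) + (27, 8). λ = (8 - 19)/(27 - 20) ≡ 20/7 mod 31. 7⁻¹ ≡ 9 (mod 31) since 7·9 = 63 ≡ 1, so λ ≡ 25.
  x = λ² - 20 - 27 = 625 - 47 ≡ 20; y = λ·(20 - 20) - 19 ≡ 12. → (20, 12)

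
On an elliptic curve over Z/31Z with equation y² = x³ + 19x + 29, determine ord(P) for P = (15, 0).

2P: (15, 0) + (15, 0): same x and y₁ ≡ -y₂, so the sum is the point at infinity.
2P = the point at infinity, so the order is 2.

2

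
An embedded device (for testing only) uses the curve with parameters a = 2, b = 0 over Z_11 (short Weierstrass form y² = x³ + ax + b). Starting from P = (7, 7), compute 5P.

(7, 4)

Double-and-add on 5 = (101)₂. Start with P = (7, 7) for the leading 1-bit.
double: tangent at (7, 7): λ = (3·7² + 2)/(2·7) ≡ 6/3. 3⁻¹ ≡ 4 (mod 11), so λ ≡ 6·4 ≡ 2.
  x = λ² - 7 - 7 = 4 - 14 ≡ 1; y = λ·(7 - 1) - 7 ≡ 5. → (1, 5)
double: tangent at (1, 5): λ = (3·1² + 2)/(2·5) ≡ 5/10. 10⁻¹ ≡ 10 (mod 11), so λ ≡ 5·10 ≡ 6.
  x = λ² - 1 - 1 = 36 - 2 ≡ 1; y = λ·(1 - 1) - 5 ≡ 6. → (1, 6)
add P: (1, 6) + (7, 7). λ = (7 - 6)/(7 - 1) ≡ 1/6 mod 11. 6⁻¹ ≡ 2 (mod 11), so λ ≡ 2.
  x = λ² - 1 - 7 = 4 - 8 ≡ 7; y = λ·(1 - 7) - 6 ≡ 4. → (7, 4)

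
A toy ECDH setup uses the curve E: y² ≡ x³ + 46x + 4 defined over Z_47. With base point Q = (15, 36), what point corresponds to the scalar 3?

Repeated addition: build up to 3Q.
2Q: tangent at (15, 36): λ = (3·15² + 46)/(2·36) ≡ 16/25. 25⁻¹ ≡ 32 (mod 47), so λ ≡ 16·32 ≡ 42.
  x = λ² - 15 - 15 = 1764 - 30 ≡ 42; y = λ·(15 - 42) - 36 ≡ 5. → (42, 5)
3Q: (42, 5) + (15, 36). λ = (36 - 5)/(15 - 42) ≡ 31/20 mod 47. 20⁻¹ ≡ 40 (mod 47), so λ ≡ 18.
  x = λ² - 42 - 15 = 324 - 57 ≡ 32; y = λ·(42 - 32) - 5 ≡ 34. → (32, 34)

(32, 34)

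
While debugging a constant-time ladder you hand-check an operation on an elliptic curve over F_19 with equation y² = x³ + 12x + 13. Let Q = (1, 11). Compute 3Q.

(12, 17)

Repeated addition: build up to 3Q.
2Q: tangent at (1, 11): λ = (3·1² + 12)/(2·11) ≡ 15/3. 3⁻¹ ≡ 13 (mod 19), so λ ≡ 15·13 ≡ 5.
  x = λ² - 1 - 1 = 25 - 2 ≡ 4; y = λ·(1 - 4) - 11 ≡ 12. → (4, 12)
3Q: (4, 12) + (1, 11). λ = (11 - 12)/(1 - 4) ≡ 18/16 mod 19. 16⁻¹ ≡ 6 (mod 19), so λ ≡ 13.
  x = λ² - 4 - 1 = 169 - 5 ≡ 12; y = λ·(4 - 12) - 12 ≡ 17. → (12, 17)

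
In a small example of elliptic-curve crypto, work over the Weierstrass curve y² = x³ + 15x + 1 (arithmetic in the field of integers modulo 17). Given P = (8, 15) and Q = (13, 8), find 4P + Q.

(6, 1)

First 4P:
Double-and-add on 4 = (100)₂. Start with P = (8, 15) for the leading 1-bit.
double: tangent at (8, 15): λ = (3·8² + 15)/(2·15) ≡ 3/13. 13⁻¹ ≡ 4 (mod 17), so λ ≡ 3·4 ≡ 12.
  x = λ² - 8 - 8 = 144 - 16 ≡ 9; y = λ·(8 - 9) - 15 ≡ 7. → (9, 7)
double: tangent at (9, 7): λ = (3·9² + 15)/(2·7) ≡ 3/14. 14⁻¹ ≡ 11 (mod 17), so λ ≡ 3·11 ≡ 16.
  x = λ² - 9 - 9 = 256 - 18 ≡ 0; y = λ·(9 - 0) - 7 ≡ 1. → (0, 1)
4P = (0, 1).
Finally 4P + Q:
(0, 1) + (13, 8). λ = (8 - 1)/(13 - 0) ≡ 7/13 mod 17. 13⁻¹ ≡ 4 (mod 17), so λ ≡ 11.
  x = λ² - 0 - 13 = 121 - 13 ≡ 6; y = λ·(0 - 6) - 1 ≡ 1. → (6, 1)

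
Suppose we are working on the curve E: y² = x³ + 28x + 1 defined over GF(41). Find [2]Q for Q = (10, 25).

tangent at (10, 25): λ = (3·10² + 28)/(2·25) ≡ 0/9. 9⁻¹ ≡ 32 (mod 41) since 9·32 = 288 ≡ 1, so λ ≡ 0·32 ≡ 0.
  x = λ² - 10 - 10 = 0 - 20 ≡ 21; y = λ·(10 - 21) - 25 ≡ 16. → (21, 16)

(21, 16)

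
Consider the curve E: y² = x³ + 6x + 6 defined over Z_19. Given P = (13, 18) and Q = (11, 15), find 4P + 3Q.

First 4P:
Repeated addition: build up to 4P.
2P: tangent at (13, 18): λ = (3·13² + 6)/(2·18) ≡ 0/17. 17⁻¹ ≡ 9 (mod 19) since 17·9 = 153 ≡ 1, so λ ≡ 0·9 ≡ 0.
  x = λ² - 13 - 13 = 0 - 26 ≡ 12; y = λ·(13 - 12) - 18 ≡ 1. → (12, 1)
3P: (12, 1) + (13, 18). λ = (18 - 1)/(13 - 12) ≡ 17/1 mod 19. 1⁻¹ ≡ 1 (mod 19) since 1·1 = 1 ≡ 1, so λ ≡ 17.
  x = λ² - 12 - 13 = 289 - 25 ≡ 17; y = λ·(12 - 17) - 1 ≡ 9. → (17, 9)
4P: (17, 9) + (13, 18). λ = (18 - 9)/(13 - 17) ≡ 9/15 mod 19. 15⁻¹ ≡ 14 (mod 19), so λ ≡ 12.
  x = λ² - 17 - 13 = 144 - 30 ≡ 0; y = λ·(17 - 0) - 9 ≡ 5. → (0, 5)
4P = (0, 5).
Next 3Q:
Repeated addition: build up to 3Q.
2Q: tangent at (11, 15): λ = (3·11² + 6)/(2·15) ≡ 8/11. 11⁻¹ ≡ 7 (mod 19), so λ ≡ 8·7 ≡ 18.
  x = λ² - 11 - 11 = 324 - 22 ≡ 17; y = λ·(11 - 17) - 15 ≡ 10. → (17, 10)
3Q: (17, 10) + (11, 15). λ = (15 - 10)/(11 - 17) ≡ 5/13 mod 19. 13⁻¹ ≡ 3 (mod 19) since 13·3 = 39 ≡ 1, so λ ≡ 15.
  x = λ² - 17 - 11 = 225 - 28 ≡ 7; y = λ·(17 - 7) - 10 ≡ 7. → (7, 7)
3Q = (7, 7).
Finally 4P + 3Q:
(0, 5) + (7, 7). λ = (7 - 5)/(7 - 0) ≡ 2/7 mod 19. 7⁻¹ ≡ 11 (mod 19), so λ ≡ 3.
  x = λ² - 0 - 7 = 9 - 7 ≡ 2; y = λ·(0 - 2) - 5 ≡ 8. → (2, 8)

(2, 8)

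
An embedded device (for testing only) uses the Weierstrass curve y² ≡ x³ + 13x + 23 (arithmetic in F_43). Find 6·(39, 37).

Write G = (39, 37).
Double-and-add on 6 = (110)₂. Start with G = (39, 37) for the leading 1-bit.
double: tangent at (39, 37): λ = (3·39² + 13)/(2·37) ≡ 18/31. 31⁻¹ ≡ 25 (mod 43) since 31·25 = 775 ≡ 1, so λ ≡ 18·25 ≡ 20.
  x = λ² - 39 - 39 = 400 - 78 ≡ 21; y = λ·(39 - 21) - 37 ≡ 22. → (21, 22)
add G: (21, 22) + (39, 37). λ = (37 - 22)/(39 - 21) ≡ 15/18 mod 43. 18⁻¹ ≡ 12 (mod 43) since 18·12 = 216 ≡ 1, so λ ≡ 8.
  x = λ² - 21 - 39 = 64 - 60 ≡ 4; y = λ·(21 - 4) - 22 ≡ 28. → (4, 28)
double: tangent at (4, 28): λ = (3·4² + 13)/(2·28) ≡ 18/13. 13⁻¹ ≡ 10 (mod 43) since 13·10 = 130 ≡ 1, so λ ≡ 18·10 ≡ 8.
  x = λ² - 4 - 4 = 64 - 8 ≡ 13; y = λ·(4 - 13) - 28 ≡ 29. → (13, 29)

(13, 29)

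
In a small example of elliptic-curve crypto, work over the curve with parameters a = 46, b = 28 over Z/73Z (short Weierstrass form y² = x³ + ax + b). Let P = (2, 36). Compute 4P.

Repeated addition: build up to 4P.
2P: tangent at (2, 36): λ = (3·2² + 46)/(2·36) ≡ 58/72. 72⁻¹ ≡ 72 (mod 73) since 72·72 = 5184 ≡ 1, so λ ≡ 58·72 ≡ 15.
  x = λ² - 2 - 2 = 225 - 4 ≡ 2; y = λ·(2 - 2) - 36 ≡ 37. → (2, 37)
3P: (2, 37) + (2, 36): same x and y₁ ≡ -y₂, so the sum is ∞.
4P: ∞ + (2, 36) = (2, 36) (identity).

(2, 36)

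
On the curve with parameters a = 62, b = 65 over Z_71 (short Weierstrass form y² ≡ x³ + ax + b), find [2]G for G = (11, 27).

tangent at (11, 27): λ = (3·11² + 62)/(2·27) ≡ 70/54. 54⁻¹ ≡ 25 (mod 71) since 54·25 = 1350 ≡ 1, so λ ≡ 70·25 ≡ 46.
  x = λ² - 11 - 11 = 2116 - 22 ≡ 35; y = λ·(11 - 35) - 27 ≡ 5. → (35, 5)

(35, 5)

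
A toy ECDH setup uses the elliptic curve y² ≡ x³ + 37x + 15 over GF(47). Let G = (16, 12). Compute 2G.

tangent at (16, 12): λ = (3·16² + 37)/(2·12) ≡ 6/24. 24⁻¹ ≡ 2 (mod 47) since 24·2 = 48 ≡ 1, so λ ≡ 6·2 ≡ 12.
  x = λ² - 16 - 16 = 144 - 32 ≡ 18; y = λ·(16 - 18) - 12 ≡ 11. → (18, 11)

(18, 11)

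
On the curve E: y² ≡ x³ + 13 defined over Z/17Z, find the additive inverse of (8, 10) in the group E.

(8, 7)

-(8, 10) = (8, -10 mod 17) = (8, 7).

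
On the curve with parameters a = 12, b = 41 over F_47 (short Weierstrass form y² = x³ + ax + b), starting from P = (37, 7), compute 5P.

(4, 24)

Double-and-add on 5 = (101)₂. Start with P = (37, 7) for the leading 1-bit.
double: tangent at (37, 7): λ = (3·37² + 12)/(2·7) ≡ 30/14. 14⁻¹ ≡ 37 (mod 47), so λ ≡ 30·37 ≡ 29.
  x = λ² - 37 - 37 = 841 - 74 ≡ 15; y = λ·(37 - 15) - 7 ≡ 20. → (15, 20)
double: tangent at (15, 20): λ = (3·15² + 12)/(2·20) ≡ 29/40. 40⁻¹ ≡ 20 (mod 47), so λ ≡ 29·20 ≡ 16.
  x = λ² - 15 - 15 = 256 - 30 ≡ 38; y = λ·(15 - 38) - 20 ≡ 35. → (38, 35)
add P: (38, 35) + (37, 7). λ = (7 - 35)/(37 - 38) ≡ 19/46 mod 47. 46⁻¹ ≡ 46 (mod 47), so λ ≡ 28.
  x = λ² - 38 - 37 = 784 - 75 ≡ 4; y = λ·(38 - 4) - 35 ≡ 24. → (4, 24)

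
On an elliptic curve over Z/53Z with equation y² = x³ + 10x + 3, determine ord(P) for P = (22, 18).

2P: tangent at (22, 18): λ = (3·22² + 10)/(2·18) ≡ 31/36. 36⁻¹ ≡ 28 (mod 53), so λ ≡ 31·28 ≡ 20.
  x = λ² - 22 - 22 = 400 - 44 ≡ 38; y = λ·(22 - 38) - 18 ≡ 33. → (38, 33)
3P: (38, 33) + (22, 18). λ = (18 - 33)/(22 - 38) ≡ 38/37 mod 53. 37⁻¹ ≡ 43 (mod 53), so λ ≡ 44.
  x = λ² - 38 - 22 = 1936 - 60 ≡ 21; y = λ·(38 - 21) - 33 ≡ 26. → (21, 26)
4P: (21, 26) + (22, 18). λ = (18 - 26)/(22 - 21) ≡ 45/1 mod 53. 1⁻¹ ≡ 1 (mod 53) since 1·1 = 1 ≡ 1, so λ ≡ 45.
  x = λ² - 21 - 22 = 2025 - 43 ≡ 21; y = λ·(21 - 21) - 26 ≡ 27. → (21, 27)
5P: (21, 27) + (22, 18). λ = (18 - 27)/(22 - 21) ≡ 44/1 mod 53. 1⁻¹ ≡ 1 (mod 53), so λ ≡ 44.
  x = λ² - 21 - 22 = 1936 - 43 ≡ 38; y = λ·(21 - 38) - 27 ≡ 20. → (38, 20)
6P: (38, 20) + (22, 18). λ = (18 - 20)/(22 - 38) ≡ 51/37 mod 53. 37⁻¹ ≡ 43 (mod 53), so λ ≡ 20.
  x = λ² - 38 - 22 = 400 - 60 ≡ 22; y = λ·(38 - 22) - 20 ≡ 35. → (22, 35)
7P: (22, 35) + (22, 18): same x and y₁ ≡ -y₂, so the sum is 𝒪.
7P = 𝒪, so the order is 7.

7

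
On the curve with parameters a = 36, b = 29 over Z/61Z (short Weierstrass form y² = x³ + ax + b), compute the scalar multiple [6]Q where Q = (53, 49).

(1, 26)

Double-and-add on 6 = (110)₂. Start with Q = (53, 49) for the leading 1-bit.
double: tangent at (53, 49): λ = (3·53² + 36)/(2·49) ≡ 45/37. 37⁻¹ ≡ 33 (mod 61), so λ ≡ 45·33 ≡ 21.
  x = λ² - 53 - 53 = 441 - 106 ≡ 30; y = λ·(53 - 30) - 49 ≡ 7. → (30, 7)
add Q: (30, 7) + (53, 49). λ = (49 - 7)/(53 - 30) ≡ 42/23 mod 61. 23⁻¹ ≡ 8 (mod 61) since 23·8 = 184 ≡ 1, so λ ≡ 31.
  x = λ² - 30 - 53 = 961 - 83 ≡ 24; y = λ·(30 - 24) - 7 ≡ 57. → (24, 57)
double: tangent at (24, 57): λ = (3·24² + 36)/(2·57) ≡ 56/53. 53⁻¹ ≡ 38 (mod 61) since 53·38 = 2014 ≡ 1, so λ ≡ 56·38 ≡ 54.
  x = λ² - 24 - 24 = 2916 - 48 ≡ 1; y = λ·(24 - 1) - 57 ≡ 26. → (1, 26)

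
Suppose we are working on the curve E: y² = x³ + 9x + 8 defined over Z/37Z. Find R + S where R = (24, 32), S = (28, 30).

(13, 18)

(24, 32) + (28, 30). λ = (30 - 32)/(28 - 24) ≡ 35/4 mod 37. 4⁻¹ ≡ 28 (mod 37), so λ ≡ 18.
  x = λ² - 24 - 28 = 324 - 52 ≡ 13; y = λ·(24 - 13) - 32 ≡ 18. → (13, 18)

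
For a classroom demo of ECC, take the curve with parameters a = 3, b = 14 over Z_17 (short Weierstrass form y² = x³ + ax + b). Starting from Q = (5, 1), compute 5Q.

(5, 1)

Repeated addition: build up to 5Q.
2Q: tangent at (5, 1): λ = (3·5² + 3)/(2·1) ≡ 10/2. 2⁻¹ ≡ 9 (mod 17) since 2·9 = 18 ≡ 1, so λ ≡ 10·9 ≡ 5.
  x = λ² - 5 - 5 = 25 - 10 ≡ 15; y = λ·(5 - 15) - 1 ≡ 0. → (15, 0)
3Q: (15, 0) + (5, 1). λ = (1 - 0)/(5 - 15) ≡ 1/7 mod 17. 7⁻¹ ≡ 5 (mod 17) since 7·5 = 35 ≡ 1, so λ ≡ 5.
  x = λ² - 15 - 5 = 25 - 20 ≡ 5; y = λ·(15 - 5) - 0 ≡ 16. → (5, 16)
4Q: (5, 16) + (5, 1): same x and y₁ ≡ -y₂, so the sum is O.
5Q: O + (5, 1) = (5, 1) (identity).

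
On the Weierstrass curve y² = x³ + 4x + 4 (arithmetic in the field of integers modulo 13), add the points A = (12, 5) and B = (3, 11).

(10, 11)

(12, 5) + (3, 11). λ = (11 - 5)/(3 - 12) ≡ 6/4 mod 13. 4⁻¹ ≡ 10 (mod 13) since 4·10 = 40 ≡ 1, so λ ≡ 8.
  x = λ² - 12 - 3 = 64 - 15 ≡ 10; y = λ·(12 - 10) - 5 ≡ 11. → (10, 11)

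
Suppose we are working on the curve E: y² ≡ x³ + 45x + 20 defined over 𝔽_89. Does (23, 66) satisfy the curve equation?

y² = 66² ≡ 84; x³ + 45x + 20 = 13222 ≡ 50 (mod 89). 84 ≠ 50.

no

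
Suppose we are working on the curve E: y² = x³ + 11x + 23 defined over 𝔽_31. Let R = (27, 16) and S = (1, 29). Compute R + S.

(27, 16) + (1, 29). λ = (29 - 16)/(1 - 27) ≡ 13/5 mod 31. 5⁻¹ ≡ 25 (mod 31), so λ ≡ 15.
  x = λ² - 27 - 1 = 225 - 28 ≡ 11; y = λ·(27 - 11) - 16 ≡ 7. → (11, 7)

(11, 7)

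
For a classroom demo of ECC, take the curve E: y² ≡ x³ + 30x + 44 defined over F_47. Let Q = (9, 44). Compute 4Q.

Repeated addition: build up to 4Q.
2Q: tangent at (9, 44): λ = (3·9² + 30)/(2·44) ≡ 38/41. 41⁻¹ ≡ 39 (mod 47) since 41·39 = 1599 ≡ 1, so λ ≡ 38·39 ≡ 25.
  x = λ² - 9 - 9 = 625 - 18 ≡ 43; y = λ·(9 - 43) - 44 ≡ 46. → (43, 46)
3Q: (43, 46) + (9, 44). λ = (44 - 46)/(9 - 43) ≡ 45/13 mod 47. 13⁻¹ ≡ 29 (mod 47) since 13·29 = 377 ≡ 1, so λ ≡ 36.
  x = λ² - 43 - 9 = 1296 - 52 ≡ 22; y = λ·(43 - 22) - 46 ≡ 5. → (22, 5)
4Q: (22, 5) + (9, 44). λ = (44 - 5)/(9 - 22) ≡ 39/34 mod 47. 34⁻¹ ≡ 18 (mod 47), so λ ≡ 44.
  x = λ² - 22 - 9 = 1936 - 31 ≡ 25; y = λ·(22 - 25) - 5 ≡ 4. → (25, 4)

(25, 4)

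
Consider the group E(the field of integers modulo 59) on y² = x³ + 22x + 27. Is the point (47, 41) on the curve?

no

y² = 41² ≡ 29; x³ + 22x + 27 = 104884 ≡ 41 (mod 59). 29 ≠ 41.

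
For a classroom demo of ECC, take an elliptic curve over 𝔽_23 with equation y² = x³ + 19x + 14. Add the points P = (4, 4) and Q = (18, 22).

(4, 4) + (18, 22). λ = (22 - 4)/(18 - 4) ≡ 18/14 mod 23. 14⁻¹ ≡ 5 (mod 23) since 14·5 = 70 ≡ 1, so λ ≡ 21.
  x = λ² - 4 - 18 = 441 - 22 ≡ 5; y = λ·(4 - 5) - 4 ≡ 21. → (5, 21)

(5, 21)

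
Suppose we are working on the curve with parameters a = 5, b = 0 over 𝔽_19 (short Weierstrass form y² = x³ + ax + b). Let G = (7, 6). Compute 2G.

tangent at (7, 6): λ = (3·7² + 5)/(2·6) ≡ 0/12. 12⁻¹ ≡ 8 (mod 19) since 12·8 = 96 ≡ 1, so λ ≡ 0·8 ≡ 0.
  x = λ² - 7 - 7 = 0 - 14 ≡ 5; y = λ·(7 - 5) - 6 ≡ 13. → (5, 13)

(5, 13)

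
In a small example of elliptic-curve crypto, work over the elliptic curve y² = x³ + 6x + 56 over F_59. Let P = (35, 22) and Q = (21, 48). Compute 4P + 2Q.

(43, 42)

First 4P:
Repeated addition: build up to 4P.
2P: tangent at (35, 22): λ = (3·35² + 6)/(2·22) ≡ 23/44. 44⁻¹ ≡ 55 (mod 59), so λ ≡ 23·55 ≡ 26.
  x = λ² - 35 - 35 = 676 - 70 ≡ 16; y = λ·(35 - 16) - 22 ≡ 0. → (16, 0)
3P: (16, 0) + (35, 22). λ = (22 - 0)/(35 - 16) ≡ 22/19 mod 59. 19⁻¹ ≡ 28 (mod 59) since 19·28 = 532 ≡ 1, so λ ≡ 26.
  x = λ² - 16 - 35 = 676 - 51 ≡ 35; y = λ·(16 - 35) - 0 ≡ 37. → (35, 37)
4P: (35, 37) + (35, 22): same x and y₁ ≡ -y₂, so the sum is ∞.
4P = ∞.
Next 2Q:
Repeated addition: build up to 2Q.
2Q: tangent at (21, 48): λ = (3·21² + 6)/(2·48) ≡ 31/37. 37⁻¹ ≡ 8 (mod 59), so λ ≡ 31·8 ≡ 12.
  x = λ² - 21 - 21 = 144 - 42 ≡ 43; y = λ·(21 - 43) - 48 ≡ 42. → (43, 42)
2Q = (43, 42).
Finally 4P + 2Q:
∞ + (43, 42) = (43, 42) (identity).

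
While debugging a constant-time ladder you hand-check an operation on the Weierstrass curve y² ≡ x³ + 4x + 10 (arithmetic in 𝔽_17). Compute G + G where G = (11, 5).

(13, 10)

tangent at (11, 5): λ = (3·11² + 4)/(2·5) ≡ 10/10. 10⁻¹ ≡ 12 (mod 17), so λ ≡ 10·12 ≡ 1.
  x = λ² - 11 - 11 = 1 - 22 ≡ 13; y = λ·(11 - 13) - 5 ≡ 10. → (13, 10)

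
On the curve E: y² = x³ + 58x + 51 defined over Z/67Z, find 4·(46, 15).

(34, 51)

Write G = (46, 15).
Repeated addition: build up to 4G.
2G: tangent at (46, 15): λ = (3·46² + 58)/(2·15) ≡ 41/30. 30⁻¹ ≡ 38 (mod 67), so λ ≡ 41·38 ≡ 17.
  x = λ² - 46 - 46 = 289 - 92 ≡ 63; y = λ·(46 - 63) - 15 ≡ 31. → (63, 31)
3G: (63, 31) + (46, 15). λ = (15 - 31)/(46 - 63) ≡ 51/50 mod 67. 50⁻¹ ≡ 63 (mod 67), so λ ≡ 64.
  x = λ² - 63 - 46 = 4096 - 109 ≡ 34; y = λ·(63 - 34) - 31 ≡ 16. → (34, 16)
4G: (34, 16) + (46, 15). λ = (15 - 16)/(46 - 34) ≡ 66/12 mod 67. 12⁻¹ ≡ 28 (mod 67) since 12·28 = 336 ≡ 1, so λ ≡ 39.
  x = λ² - 34 - 46 = 1521 - 80 ≡ 34; y = λ·(34 - 34) - 16 ≡ 51. → (34, 51)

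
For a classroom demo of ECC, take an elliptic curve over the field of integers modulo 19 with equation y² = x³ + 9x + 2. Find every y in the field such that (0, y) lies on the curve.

x³ + 9x + 2 = 2 ≡ 2 (mod 19).
2 is a non-residue mod 19; no y exists.

none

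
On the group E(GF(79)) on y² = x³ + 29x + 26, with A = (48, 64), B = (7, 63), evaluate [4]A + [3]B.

(19, 57)

First 4A:
Double-and-add on 4 = (100)₂. Start with A = (48, 64) for the leading 1-bit.
double: tangent at (48, 64): λ = (3·48² + 29)/(2·64) ≡ 68/49. 49⁻¹ ≡ 50 (mod 79), so λ ≡ 68·50 ≡ 3.
  x = λ² - 48 - 48 = 9 - 96 ≡ 71; y = λ·(48 - 71) - 64 ≡ 25. → (71, 25)
double: tangent at (71, 25): λ = (3·71² + 29)/(2·25) ≡ 63/50. 50⁻¹ ≡ 49 (mod 79), so λ ≡ 63·49 ≡ 6.
  x = λ² - 71 - 71 = 36 - 142 ≡ 52; y = λ·(71 - 52) - 25 ≡ 10. → (52, 10)
4A = (52, 10).
Next 3B:
Repeated addition: build up to 3B.
2B: tangent at (7, 63): λ = (3·7² + 29)/(2·63) ≡ 18/47. 47⁻¹ ≡ 37 (mod 79), so λ ≡ 18·37 ≡ 34.
  x = λ² - 7 - 7 = 1156 - 14 ≡ 36; y = λ·(7 - 36) - 63 ≡ 57. → (36, 57)
3B: (36, 57) + (7, 63). λ = (63 - 57)/(7 - 36) ≡ 6/50 mod 79. 50⁻¹ ≡ 49 (mod 79) since 50·49 = 2450 ≡ 1, so λ ≡ 57.
  x = λ² - 36 - 7 = 3249 - 43 ≡ 46; y = λ·(36 - 46) - 57 ≡ 5. → (46, 5)
3B = (46, 5).
Finally 4A + 3B:
(52, 10) + (46, 5). λ = (5 - 10)/(46 - 52) ≡ 74/73 mod 79. 73⁻¹ ≡ 13 (mod 79) since 73·13 = 949 ≡ 1, so λ ≡ 14.
  x = λ² - 52 - 46 = 196 - 98 ≡ 19; y = λ·(52 - 19) - 10 ≡ 57. → (19, 57)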